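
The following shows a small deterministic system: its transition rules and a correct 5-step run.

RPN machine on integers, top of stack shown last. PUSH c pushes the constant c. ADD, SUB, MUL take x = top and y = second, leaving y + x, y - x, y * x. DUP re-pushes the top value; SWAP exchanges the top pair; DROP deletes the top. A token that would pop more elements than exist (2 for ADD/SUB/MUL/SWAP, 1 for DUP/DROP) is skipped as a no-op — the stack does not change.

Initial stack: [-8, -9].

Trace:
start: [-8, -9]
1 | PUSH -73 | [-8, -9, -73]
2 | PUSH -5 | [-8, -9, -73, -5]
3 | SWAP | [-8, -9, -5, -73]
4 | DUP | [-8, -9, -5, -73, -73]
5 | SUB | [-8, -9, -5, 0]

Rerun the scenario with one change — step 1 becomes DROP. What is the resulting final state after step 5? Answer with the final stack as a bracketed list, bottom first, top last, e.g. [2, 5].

(re-executing from step 1 with the substitution; state before step 1: [-8, -9])
1 | DROP | [-8]
2 | PUSH -5 | [-8, -5]
3 | SWAP | [-5, -8]
4 | DUP | [-5, -8, -8]
5 | SUB | [-5, 0]

[-5, 0]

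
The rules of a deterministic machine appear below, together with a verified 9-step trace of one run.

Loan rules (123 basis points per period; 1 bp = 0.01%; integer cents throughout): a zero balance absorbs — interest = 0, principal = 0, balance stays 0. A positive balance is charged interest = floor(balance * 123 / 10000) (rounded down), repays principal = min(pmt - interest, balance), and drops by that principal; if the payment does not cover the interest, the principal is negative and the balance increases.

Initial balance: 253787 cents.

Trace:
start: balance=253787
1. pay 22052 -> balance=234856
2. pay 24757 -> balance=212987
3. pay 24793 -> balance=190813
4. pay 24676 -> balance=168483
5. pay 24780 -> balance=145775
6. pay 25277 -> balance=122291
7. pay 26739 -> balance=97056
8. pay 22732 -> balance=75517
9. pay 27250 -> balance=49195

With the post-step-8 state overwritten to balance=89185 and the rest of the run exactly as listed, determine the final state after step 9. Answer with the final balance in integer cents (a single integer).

63031

state after step 8 := balance=89185
9. pay 27250 -> balance=63031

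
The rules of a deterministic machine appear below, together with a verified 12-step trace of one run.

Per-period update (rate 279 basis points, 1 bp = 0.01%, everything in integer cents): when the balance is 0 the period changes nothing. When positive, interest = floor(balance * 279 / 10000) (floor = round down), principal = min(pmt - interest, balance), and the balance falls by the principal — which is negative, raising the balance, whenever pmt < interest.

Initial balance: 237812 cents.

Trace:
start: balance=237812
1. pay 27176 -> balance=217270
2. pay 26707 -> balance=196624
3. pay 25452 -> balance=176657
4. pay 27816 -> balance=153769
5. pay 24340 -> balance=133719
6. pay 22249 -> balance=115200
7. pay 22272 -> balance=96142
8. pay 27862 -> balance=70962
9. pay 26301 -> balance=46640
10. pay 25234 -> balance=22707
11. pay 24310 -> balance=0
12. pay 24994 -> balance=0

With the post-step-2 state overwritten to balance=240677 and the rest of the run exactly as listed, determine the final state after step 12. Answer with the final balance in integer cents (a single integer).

state after step 2 := balance=240677
3. pay 25452 -> balance=221939
4. pay 27816 -> balance=200315
5. pay 24340 -> balance=181563
6. pay 22249 -> balance=164379
7. pay 22272 -> balance=146693
8. pay 27862 -> balance=122923
9. pay 26301 -> balance=100051
10. pay 25234 -> balance=77608
11. pay 24310 -> balance=55463
12. pay 24994 -> balance=32016

32016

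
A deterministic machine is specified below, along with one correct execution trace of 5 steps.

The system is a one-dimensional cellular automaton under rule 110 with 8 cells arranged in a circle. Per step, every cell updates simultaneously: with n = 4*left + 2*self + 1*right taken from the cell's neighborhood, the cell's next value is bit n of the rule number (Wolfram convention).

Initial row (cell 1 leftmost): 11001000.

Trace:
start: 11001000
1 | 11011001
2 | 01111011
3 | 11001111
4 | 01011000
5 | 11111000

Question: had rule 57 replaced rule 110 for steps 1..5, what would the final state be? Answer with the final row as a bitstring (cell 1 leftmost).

(re-executing steps 1..5 under rule 57; state before step 1: 11001000)
1 | 10100110
2 | 01010101
3 | 10101010
4 | 01010101
5 | 10101010

10101010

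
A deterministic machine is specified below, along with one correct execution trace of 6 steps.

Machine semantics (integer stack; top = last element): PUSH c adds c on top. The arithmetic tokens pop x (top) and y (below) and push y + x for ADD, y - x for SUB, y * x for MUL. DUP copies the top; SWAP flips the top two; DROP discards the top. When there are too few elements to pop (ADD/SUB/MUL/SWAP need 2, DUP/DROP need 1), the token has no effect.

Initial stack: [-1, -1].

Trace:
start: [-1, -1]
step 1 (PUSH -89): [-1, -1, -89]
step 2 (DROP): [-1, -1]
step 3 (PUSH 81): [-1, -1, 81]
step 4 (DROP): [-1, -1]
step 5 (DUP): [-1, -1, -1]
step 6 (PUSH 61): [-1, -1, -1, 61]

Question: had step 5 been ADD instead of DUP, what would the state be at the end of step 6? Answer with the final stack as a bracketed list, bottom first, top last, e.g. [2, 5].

(re-executing from step 5 with the substitution; state before step 5: [-1, -1])
step 5 (ADD): [-2]
step 6 (PUSH 61): [-2, 61]

[-2, 61]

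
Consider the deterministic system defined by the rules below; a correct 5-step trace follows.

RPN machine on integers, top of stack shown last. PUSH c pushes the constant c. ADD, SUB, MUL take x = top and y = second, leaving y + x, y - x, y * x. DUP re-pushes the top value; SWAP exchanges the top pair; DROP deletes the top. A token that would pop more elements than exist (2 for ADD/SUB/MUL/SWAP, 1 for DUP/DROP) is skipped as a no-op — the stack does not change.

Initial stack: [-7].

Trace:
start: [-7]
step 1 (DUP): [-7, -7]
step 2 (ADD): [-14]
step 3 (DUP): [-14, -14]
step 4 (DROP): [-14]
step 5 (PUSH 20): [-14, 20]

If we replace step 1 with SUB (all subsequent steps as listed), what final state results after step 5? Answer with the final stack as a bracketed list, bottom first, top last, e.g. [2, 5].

(re-executing from step 1 with the substitution; state before step 1: [-7])
step 1 (SUB): [-7]
step 2 (ADD): [-7]
step 3 (DUP): [-7, -7]
step 4 (DROP): [-7]
step 5 (PUSH 20): [-7, 20]

[-7, 20]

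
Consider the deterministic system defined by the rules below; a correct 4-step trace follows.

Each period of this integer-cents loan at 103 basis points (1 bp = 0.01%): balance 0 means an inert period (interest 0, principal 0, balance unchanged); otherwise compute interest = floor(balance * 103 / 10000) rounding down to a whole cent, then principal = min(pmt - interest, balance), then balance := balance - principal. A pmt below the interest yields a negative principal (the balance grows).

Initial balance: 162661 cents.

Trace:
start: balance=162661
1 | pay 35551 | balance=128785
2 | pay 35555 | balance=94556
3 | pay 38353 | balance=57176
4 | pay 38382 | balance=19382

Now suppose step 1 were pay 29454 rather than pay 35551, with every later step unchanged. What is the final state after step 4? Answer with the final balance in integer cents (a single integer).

(re-executing from step 1 with the substitution; state before step 1: balance=162661)
1 | pay 29454 | balance=134882
2 | pay 35555 | balance=100716
3 | pay 38353 | balance=63400
4 | pay 38382 | balance=25671

25671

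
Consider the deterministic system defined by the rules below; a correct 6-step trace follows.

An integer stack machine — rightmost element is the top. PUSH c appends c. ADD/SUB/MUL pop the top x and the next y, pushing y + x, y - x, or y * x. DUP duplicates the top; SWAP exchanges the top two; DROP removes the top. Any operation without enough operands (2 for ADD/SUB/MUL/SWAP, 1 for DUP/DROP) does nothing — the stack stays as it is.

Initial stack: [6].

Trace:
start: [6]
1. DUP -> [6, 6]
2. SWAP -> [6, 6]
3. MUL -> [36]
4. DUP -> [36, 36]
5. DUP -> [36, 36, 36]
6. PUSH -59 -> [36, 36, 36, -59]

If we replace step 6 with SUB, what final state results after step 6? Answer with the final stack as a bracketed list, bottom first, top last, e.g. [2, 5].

[36, 0]

(re-executing from step 6 with the substitution; state before step 6: [36, 36, 36])
6. SUB -> [36, 0]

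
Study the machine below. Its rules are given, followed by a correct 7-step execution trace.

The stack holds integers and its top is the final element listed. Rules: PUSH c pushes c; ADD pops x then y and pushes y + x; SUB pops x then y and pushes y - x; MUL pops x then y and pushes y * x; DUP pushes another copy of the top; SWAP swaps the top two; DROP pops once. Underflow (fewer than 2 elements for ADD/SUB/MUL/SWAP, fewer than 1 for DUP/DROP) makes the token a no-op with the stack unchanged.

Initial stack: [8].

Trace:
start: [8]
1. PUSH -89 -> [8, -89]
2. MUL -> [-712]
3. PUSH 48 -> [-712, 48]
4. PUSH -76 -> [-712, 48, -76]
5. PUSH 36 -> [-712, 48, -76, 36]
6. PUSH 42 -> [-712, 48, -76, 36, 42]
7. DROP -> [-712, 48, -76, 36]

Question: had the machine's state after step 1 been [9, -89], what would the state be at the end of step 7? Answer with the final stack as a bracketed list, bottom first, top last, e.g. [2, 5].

[-801, 48, -76, 36]

state after step 1 := [9, -89]
2. MUL -> [-801]
3. PUSH 48 -> [-801, 48]
4. PUSH -76 -> [-801, 48, -76]
5. PUSH 36 -> [-801, 48, -76, 36]
6. PUSH 42 -> [-801, 48, -76, 36, 42]
7. DROP -> [-801, 48, -76, 36]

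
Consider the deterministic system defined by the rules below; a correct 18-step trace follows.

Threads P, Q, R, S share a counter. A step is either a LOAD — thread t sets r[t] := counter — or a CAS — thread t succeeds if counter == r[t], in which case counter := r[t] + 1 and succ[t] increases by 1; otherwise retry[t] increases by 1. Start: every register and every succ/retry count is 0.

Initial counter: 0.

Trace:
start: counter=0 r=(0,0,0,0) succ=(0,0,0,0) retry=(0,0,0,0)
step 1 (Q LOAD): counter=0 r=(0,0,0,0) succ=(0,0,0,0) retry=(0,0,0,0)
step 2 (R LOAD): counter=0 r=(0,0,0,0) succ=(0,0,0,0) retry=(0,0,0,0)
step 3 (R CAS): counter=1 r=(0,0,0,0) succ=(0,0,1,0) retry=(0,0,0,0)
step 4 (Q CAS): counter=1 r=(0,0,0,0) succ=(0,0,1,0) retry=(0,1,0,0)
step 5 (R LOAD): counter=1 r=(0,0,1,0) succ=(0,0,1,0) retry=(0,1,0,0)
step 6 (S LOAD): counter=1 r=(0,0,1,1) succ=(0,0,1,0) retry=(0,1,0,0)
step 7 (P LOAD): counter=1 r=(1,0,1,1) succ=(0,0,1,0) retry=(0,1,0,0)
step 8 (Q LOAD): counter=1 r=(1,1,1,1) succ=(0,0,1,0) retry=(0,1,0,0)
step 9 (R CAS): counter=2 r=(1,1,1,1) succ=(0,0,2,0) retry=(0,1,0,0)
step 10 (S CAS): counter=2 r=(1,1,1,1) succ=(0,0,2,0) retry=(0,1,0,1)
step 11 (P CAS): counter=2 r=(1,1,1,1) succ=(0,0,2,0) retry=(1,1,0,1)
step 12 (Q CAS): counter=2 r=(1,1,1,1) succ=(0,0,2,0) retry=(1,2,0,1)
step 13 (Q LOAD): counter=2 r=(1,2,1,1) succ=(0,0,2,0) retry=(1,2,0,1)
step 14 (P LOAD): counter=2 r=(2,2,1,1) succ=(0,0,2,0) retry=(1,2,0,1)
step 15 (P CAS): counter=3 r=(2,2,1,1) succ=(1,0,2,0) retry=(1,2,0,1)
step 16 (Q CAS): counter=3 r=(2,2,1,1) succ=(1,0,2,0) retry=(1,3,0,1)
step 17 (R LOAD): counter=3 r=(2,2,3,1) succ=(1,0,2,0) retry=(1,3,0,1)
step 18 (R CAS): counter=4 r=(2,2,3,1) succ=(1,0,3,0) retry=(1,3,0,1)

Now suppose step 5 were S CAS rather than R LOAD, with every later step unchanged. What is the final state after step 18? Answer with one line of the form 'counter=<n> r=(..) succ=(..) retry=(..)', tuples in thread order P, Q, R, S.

counter=4 r=(2,2,3,1) succ=(1,0,2,1) retry=(1,3,1,1)

(re-executing from step 5 with the substitution; state before step 5: counter=1 r=(0,0,0,0) succ=(0,0,1,0) retry=(0,1,0,0))
step 5 (S CAS): counter=1 r=(0,0,0,0) succ=(0,0,1,0) retry=(0,1,0,1)
step 6 (S LOAD): counter=1 r=(0,0,0,1) succ=(0,0,1,0) retry=(0,1,0,1)
step 7 (P LOAD): counter=1 r=(1,0,0,1) succ=(0,0,1,0) retry=(0,1,0,1)
step 8 (Q LOAD): counter=1 r=(1,1,0,1) succ=(0,0,1,0) retry=(0,1,0,1)
step 9 (R CAS): counter=1 r=(1,1,0,1) succ=(0,0,1,0) retry=(0,1,1,1)
step 10 (S CAS): counter=2 r=(1,1,0,1) succ=(0,0,1,1) retry=(0,1,1,1)
step 11 (P CAS): counter=2 r=(1,1,0,1) succ=(0,0,1,1) retry=(1,1,1,1)
step 12 (Q CAS): counter=2 r=(1,1,0,1) succ=(0,0,1,1) retry=(1,2,1,1)
step 13 (Q LOAD): counter=2 r=(1,2,0,1) succ=(0,0,1,1) retry=(1,2,1,1)
step 14 (P LOAD): counter=2 r=(2,2,0,1) succ=(0,0,1,1) retry=(1,2,1,1)
step 15 (P CAS): counter=3 r=(2,2,0,1) succ=(1,0,1,1) retry=(1,2,1,1)
step 16 (Q CAS): counter=3 r=(2,2,0,1) succ=(1,0,1,1) retry=(1,3,1,1)
step 17 (R LOAD): counter=3 r=(2,2,3,1) succ=(1,0,1,1) retry=(1,3,1,1)
step 18 (R CAS): counter=4 r=(2,2,3,1) succ=(1,0,2,1) retry=(1,3,1,1)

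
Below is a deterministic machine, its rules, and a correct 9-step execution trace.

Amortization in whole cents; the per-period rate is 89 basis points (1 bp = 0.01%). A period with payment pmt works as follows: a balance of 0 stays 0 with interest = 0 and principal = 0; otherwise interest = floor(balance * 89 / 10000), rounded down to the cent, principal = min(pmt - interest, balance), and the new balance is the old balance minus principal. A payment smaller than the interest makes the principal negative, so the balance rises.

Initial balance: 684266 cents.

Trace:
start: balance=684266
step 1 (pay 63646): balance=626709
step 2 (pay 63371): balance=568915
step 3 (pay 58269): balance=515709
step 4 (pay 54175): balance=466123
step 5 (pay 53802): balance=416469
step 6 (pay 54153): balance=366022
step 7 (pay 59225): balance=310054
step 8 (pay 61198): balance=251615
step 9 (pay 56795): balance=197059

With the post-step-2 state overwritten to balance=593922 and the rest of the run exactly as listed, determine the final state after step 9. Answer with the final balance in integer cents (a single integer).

state after step 2 := balance=593922
step 3 (pay 58269): balance=540938
step 4 (pay 54175): balance=491577
step 5 (pay 53802): balance=442150
step 6 (pay 54153): balance=391932
step 7 (pay 59225): balance=336195
step 8 (pay 61198): balance=277989
step 9 (pay 56795): balance=223668

223668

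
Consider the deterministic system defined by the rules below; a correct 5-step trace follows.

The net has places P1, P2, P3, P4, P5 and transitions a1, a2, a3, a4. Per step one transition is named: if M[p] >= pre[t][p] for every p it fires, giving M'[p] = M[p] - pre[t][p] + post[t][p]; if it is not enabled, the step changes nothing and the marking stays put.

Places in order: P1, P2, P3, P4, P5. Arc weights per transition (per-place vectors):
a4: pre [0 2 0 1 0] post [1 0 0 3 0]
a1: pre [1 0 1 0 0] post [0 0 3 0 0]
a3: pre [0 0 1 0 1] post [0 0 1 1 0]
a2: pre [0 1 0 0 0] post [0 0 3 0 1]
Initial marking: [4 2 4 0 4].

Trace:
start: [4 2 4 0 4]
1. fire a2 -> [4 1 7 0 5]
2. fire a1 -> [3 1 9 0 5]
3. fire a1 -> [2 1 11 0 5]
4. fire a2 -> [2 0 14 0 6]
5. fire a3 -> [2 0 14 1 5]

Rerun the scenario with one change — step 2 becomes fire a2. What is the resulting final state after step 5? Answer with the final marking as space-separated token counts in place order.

(re-executing from step 2 with the substitution; state before step 2: [4 1 7 0 5])
2. fire a2 -> [4 0 10 0 6]
3. fire a1 -> [3 0 12 0 6]
4. fire a2 -> [3 0 12 0 6]
5. fire a3 -> [3 0 12 1 5]

3 0 12 1 5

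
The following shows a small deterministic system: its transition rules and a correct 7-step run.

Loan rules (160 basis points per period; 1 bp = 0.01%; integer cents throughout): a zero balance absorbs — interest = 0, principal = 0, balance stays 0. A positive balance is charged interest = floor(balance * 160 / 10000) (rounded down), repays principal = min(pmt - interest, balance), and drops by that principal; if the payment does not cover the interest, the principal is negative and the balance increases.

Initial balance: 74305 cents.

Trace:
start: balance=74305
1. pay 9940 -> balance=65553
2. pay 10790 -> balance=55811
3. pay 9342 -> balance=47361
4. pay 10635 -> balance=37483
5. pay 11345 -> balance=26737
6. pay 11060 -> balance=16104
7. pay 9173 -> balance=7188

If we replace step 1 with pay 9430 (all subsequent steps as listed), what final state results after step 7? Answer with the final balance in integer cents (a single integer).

7752

(re-executing from step 1 with the substitution; state before step 1: balance=74305)
1. pay 9430 -> balance=66063
2. pay 10790 -> balance=56330
3. pay 9342 -> balance=47889
4. pay 10635 -> balance=38020
5. pay 11345 -> balance=27283
6. pay 11060 -> balance=16659
7. pay 9173 -> balance=7752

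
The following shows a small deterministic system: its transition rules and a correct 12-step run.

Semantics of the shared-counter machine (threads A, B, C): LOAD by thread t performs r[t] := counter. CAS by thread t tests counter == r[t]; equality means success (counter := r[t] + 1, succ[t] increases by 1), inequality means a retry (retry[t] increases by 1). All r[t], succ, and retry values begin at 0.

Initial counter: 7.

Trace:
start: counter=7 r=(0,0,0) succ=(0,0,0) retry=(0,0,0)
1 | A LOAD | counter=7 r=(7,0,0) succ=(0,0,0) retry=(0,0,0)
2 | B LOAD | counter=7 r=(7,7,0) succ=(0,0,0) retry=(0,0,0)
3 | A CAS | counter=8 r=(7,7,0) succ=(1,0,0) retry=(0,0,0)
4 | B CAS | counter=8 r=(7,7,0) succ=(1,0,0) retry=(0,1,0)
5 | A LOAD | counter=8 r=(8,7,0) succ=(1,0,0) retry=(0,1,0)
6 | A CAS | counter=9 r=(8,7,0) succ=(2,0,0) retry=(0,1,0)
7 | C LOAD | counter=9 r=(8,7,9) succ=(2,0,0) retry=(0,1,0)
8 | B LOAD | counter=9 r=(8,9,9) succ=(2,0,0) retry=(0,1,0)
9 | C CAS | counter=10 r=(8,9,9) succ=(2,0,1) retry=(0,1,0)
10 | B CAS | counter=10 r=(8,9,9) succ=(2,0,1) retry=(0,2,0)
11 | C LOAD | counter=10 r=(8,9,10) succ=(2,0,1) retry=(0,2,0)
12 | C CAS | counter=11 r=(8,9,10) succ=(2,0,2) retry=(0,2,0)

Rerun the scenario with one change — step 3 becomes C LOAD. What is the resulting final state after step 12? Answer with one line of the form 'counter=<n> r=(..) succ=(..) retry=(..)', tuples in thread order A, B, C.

counter=11 r=(8,9,10) succ=(1,1,2) retry=(0,1,0)

(re-executing from step 3 with the substitution; state before step 3: counter=7 r=(7,7,0) succ=(0,0,0) retry=(0,0,0))
3 | C LOAD | counter=7 r=(7,7,7) succ=(0,0,0) retry=(0,0,0)
4 | B CAS | counter=8 r=(7,7,7) succ=(0,1,0) retry=(0,0,0)
5 | A LOAD | counter=8 r=(8,7,7) succ=(0,1,0) retry=(0,0,0)
6 | A CAS | counter=9 r=(8,7,7) succ=(1,1,0) retry=(0,0,0)
7 | C LOAD | counter=9 r=(8,7,9) succ=(1,1,0) retry=(0,0,0)
8 | B LOAD | counter=9 r=(8,9,9) succ=(1,1,0) retry=(0,0,0)
9 | C CAS | counter=10 r=(8,9,9) succ=(1,1,1) retry=(0,0,0)
10 | B CAS | counter=10 r=(8,9,9) succ=(1,1,1) retry=(0,1,0)
11 | C LOAD | counter=10 r=(8,9,10) succ=(1,1,1) retry=(0,1,0)
12 | C CAS | counter=11 r=(8,9,10) succ=(1,1,2) retry=(0,1,0)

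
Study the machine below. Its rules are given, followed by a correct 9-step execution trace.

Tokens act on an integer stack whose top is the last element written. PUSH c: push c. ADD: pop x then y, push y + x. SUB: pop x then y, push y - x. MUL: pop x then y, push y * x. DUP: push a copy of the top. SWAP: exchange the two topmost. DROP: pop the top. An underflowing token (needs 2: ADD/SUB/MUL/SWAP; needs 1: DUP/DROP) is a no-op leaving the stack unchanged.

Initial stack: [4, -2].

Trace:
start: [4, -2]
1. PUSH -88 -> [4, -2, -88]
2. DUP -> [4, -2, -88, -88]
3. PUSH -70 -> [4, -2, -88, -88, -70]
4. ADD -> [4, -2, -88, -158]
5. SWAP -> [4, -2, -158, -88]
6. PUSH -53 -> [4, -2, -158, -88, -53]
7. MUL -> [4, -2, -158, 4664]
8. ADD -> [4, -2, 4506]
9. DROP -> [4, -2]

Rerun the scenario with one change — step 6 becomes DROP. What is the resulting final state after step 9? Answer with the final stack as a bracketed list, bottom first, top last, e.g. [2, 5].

(re-executing from step 6 with the substitution; state before step 6: [4, -2, -158, -88])
6. DROP -> [4, -2, -158]
7. MUL -> [4, 316]
8. ADD -> [320]
9. DROP -> []

[]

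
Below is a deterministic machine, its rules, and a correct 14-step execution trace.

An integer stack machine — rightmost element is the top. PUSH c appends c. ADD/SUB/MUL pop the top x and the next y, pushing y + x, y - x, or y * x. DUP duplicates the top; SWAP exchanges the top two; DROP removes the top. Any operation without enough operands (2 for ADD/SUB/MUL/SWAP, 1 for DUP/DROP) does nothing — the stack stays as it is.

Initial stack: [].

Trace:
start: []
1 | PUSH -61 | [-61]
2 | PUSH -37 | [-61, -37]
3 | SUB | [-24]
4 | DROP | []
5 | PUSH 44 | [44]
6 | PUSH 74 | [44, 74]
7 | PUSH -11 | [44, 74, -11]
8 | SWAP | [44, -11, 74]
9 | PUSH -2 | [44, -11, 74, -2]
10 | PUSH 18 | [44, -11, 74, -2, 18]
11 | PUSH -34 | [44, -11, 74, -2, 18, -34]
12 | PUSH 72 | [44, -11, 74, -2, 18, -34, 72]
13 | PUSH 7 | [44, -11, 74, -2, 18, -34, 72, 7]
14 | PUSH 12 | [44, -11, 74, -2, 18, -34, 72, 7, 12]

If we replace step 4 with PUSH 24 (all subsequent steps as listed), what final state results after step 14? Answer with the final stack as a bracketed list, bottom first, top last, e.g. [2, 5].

(re-executing from step 4 with the substitution; state before step 4: [-24])
4 | PUSH 24 | [-24, 24]
5 | PUSH 44 | [-24, 24, 44]
6 | PUSH 74 | [-24, 24, 44, 74]
7 | PUSH -11 | [-24, 24, 44, 74, -11]
8 | SWAP | [-24, 24, 44, -11, 74]
9 | PUSH -2 | [-24, 24, 44, -11, 74, -2]
10 | PUSH 18 | [-24, 24, 44, -11, 74, -2, 18]
11 | PUSH -34 | [-24, 24, 44, -11, 74, -2, 18, -34]
12 | PUSH 72 | [-24, 24, 44, -11, 74, -2, 18, -34, 72]
13 | PUSH 7 | [-24, 24, 44, -11, 74, -2, 18, -34, 72, 7]
14 | PUSH 12 | [-24, 24, 44, -11, 74, -2, 18, -34, 72, 7, 12]

[-24, 24, 44, -11, 74, -2, 18, -34, 72, 7, 12]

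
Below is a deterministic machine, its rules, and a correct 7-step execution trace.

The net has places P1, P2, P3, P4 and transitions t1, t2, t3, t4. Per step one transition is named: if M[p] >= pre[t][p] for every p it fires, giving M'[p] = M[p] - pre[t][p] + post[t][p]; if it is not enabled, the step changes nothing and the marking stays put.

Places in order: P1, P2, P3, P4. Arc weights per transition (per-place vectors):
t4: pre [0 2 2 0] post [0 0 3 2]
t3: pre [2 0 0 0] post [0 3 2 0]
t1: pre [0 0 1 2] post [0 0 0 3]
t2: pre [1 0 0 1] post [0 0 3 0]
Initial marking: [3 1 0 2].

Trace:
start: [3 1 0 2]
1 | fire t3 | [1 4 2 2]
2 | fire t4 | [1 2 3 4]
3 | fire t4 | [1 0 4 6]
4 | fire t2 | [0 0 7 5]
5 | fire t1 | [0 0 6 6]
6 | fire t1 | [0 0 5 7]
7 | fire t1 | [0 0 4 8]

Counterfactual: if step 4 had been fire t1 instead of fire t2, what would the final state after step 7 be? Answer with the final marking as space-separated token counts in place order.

(re-executing from step 4 with the substitution; state before step 4: [1 0 4 6])
4 | fire t1 | [1 0 3 7]
5 | fire t1 | [1 0 2 8]
6 | fire t1 | [1 0 1 9]
7 | fire t1 | [1 0 0 10]

1 0 0 10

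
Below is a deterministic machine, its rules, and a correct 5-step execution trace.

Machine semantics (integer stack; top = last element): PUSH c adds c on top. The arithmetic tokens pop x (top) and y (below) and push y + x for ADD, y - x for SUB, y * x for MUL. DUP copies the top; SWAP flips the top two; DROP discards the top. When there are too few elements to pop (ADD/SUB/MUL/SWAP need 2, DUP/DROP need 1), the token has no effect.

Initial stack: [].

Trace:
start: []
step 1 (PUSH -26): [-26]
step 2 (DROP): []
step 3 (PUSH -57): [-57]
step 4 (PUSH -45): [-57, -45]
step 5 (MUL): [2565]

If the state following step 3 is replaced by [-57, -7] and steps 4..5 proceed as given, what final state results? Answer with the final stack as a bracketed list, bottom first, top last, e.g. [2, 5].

state after step 3 := [-57, -7]
step 4 (PUSH -45): [-57, -7, -45]
step 5 (MUL): [-57, 315]

[-57, 315]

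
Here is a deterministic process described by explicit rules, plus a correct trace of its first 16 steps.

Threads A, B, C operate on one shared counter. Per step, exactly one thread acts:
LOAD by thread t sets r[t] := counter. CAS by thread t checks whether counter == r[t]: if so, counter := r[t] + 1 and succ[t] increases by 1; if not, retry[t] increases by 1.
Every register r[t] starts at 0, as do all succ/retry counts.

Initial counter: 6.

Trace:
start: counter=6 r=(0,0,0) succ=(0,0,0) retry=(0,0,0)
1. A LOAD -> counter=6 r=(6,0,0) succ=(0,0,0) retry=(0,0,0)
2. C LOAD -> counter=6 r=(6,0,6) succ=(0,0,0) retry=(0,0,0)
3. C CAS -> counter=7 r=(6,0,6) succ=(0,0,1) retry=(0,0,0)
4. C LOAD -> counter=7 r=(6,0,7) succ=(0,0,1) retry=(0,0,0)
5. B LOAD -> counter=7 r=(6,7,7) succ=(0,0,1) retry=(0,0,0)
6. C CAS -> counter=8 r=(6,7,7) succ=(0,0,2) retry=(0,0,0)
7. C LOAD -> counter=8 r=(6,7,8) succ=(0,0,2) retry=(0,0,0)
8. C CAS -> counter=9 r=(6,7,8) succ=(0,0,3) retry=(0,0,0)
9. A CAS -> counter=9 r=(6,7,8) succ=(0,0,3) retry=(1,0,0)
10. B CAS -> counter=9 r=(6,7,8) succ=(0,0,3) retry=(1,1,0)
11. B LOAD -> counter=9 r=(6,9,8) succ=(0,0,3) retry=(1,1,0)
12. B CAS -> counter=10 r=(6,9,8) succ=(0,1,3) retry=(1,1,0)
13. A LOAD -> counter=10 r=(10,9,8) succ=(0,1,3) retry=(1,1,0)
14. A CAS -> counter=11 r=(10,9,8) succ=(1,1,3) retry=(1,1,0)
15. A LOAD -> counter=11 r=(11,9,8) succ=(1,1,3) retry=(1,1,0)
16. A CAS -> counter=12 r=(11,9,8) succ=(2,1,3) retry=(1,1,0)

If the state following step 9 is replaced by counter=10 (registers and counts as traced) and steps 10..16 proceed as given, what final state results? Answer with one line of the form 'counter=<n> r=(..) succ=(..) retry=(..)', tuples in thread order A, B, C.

state after step 9 := counter=10 r=(6,7,8) succ=(0,0,3) retry=(1,0,0)
10. B CAS -> counter=10 r=(6,7,8) succ=(0,0,3) retry=(1,1,0)
11. B LOAD -> counter=10 r=(6,10,8) succ=(0,0,3) retry=(1,1,0)
12. B CAS -> counter=11 r=(6,10,8) succ=(0,1,3) retry=(1,1,0)
13. A LOAD -> counter=11 r=(11,10,8) succ=(0,1,3) retry=(1,1,0)
14. A CAS -> counter=12 r=(11,10,8) succ=(1,1,3) retry=(1,1,0)
15. A LOAD -> counter=12 r=(12,10,8) succ=(1,1,3) retry=(1,1,0)
16. A CAS -> counter=13 r=(12,10,8) succ=(2,1,3) retry=(1,1,0)

counter=13 r=(12,10,8) succ=(2,1,3) retry=(1,1,0)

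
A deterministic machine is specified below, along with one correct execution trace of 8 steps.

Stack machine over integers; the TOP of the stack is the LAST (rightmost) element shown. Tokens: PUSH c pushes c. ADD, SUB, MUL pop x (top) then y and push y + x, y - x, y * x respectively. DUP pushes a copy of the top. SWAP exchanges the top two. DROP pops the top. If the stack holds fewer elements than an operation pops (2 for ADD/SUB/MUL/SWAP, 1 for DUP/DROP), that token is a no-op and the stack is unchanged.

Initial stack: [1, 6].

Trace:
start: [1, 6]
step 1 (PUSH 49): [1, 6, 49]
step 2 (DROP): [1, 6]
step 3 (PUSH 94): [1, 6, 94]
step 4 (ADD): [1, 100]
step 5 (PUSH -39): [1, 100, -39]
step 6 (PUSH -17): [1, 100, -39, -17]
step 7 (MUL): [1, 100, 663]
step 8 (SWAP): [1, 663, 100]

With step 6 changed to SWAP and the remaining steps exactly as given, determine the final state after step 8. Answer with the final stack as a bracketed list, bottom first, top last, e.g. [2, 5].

[-3900, 1]

(re-executing from step 6 with the substitution; state before step 6: [1, 100, -39])
step 6 (SWAP): [1, -39, 100]
step 7 (MUL): [1, -3900]
step 8 (SWAP): [-3900, 1]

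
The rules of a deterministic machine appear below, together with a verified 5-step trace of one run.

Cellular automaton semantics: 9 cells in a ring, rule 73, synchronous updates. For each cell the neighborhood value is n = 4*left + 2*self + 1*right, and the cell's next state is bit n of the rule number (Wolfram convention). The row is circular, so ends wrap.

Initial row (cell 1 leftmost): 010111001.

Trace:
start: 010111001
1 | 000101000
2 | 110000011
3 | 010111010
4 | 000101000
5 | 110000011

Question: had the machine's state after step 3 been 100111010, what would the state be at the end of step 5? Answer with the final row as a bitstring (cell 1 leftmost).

110000011

state after step 3 := 100111010
4 | 000101000
5 | 110000011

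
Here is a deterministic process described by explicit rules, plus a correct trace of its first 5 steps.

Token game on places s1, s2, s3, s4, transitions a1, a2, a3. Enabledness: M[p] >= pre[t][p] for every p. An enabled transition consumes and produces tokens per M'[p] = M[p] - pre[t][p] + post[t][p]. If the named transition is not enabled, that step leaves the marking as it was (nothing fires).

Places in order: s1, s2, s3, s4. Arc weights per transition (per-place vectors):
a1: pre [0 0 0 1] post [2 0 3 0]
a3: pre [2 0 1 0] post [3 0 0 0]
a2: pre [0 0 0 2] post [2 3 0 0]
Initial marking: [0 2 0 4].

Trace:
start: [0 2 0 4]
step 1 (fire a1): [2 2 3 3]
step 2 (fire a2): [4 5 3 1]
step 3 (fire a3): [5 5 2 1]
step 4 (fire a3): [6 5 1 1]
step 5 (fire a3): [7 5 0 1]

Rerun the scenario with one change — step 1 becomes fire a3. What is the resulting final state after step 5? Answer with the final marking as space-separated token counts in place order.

(re-executing from step 1 with the substitution; state before step 1: [0 2 0 4])
step 1 (fire a3): [0 2 0 4]
step 2 (fire a2): [2 5 0 2]
step 3 (fire a3): [2 5 0 2]
step 4 (fire a3): [2 5 0 2]
step 5 (fire a3): [2 5 0 2]

2 5 0 2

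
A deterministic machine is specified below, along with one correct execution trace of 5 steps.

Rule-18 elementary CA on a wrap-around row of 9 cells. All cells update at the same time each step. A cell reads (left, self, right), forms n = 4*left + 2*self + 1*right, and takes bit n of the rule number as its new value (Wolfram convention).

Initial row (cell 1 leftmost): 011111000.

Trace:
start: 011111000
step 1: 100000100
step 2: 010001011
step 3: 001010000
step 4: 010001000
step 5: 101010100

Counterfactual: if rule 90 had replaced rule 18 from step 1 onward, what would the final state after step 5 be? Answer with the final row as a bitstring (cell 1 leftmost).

101010100

(re-executing steps 1..5 under rule 90; state before step 1: 011111000)
step 1: 110001100
step 2: 111011111
step 3: 001010000
step 4: 010001000
step 5: 101010100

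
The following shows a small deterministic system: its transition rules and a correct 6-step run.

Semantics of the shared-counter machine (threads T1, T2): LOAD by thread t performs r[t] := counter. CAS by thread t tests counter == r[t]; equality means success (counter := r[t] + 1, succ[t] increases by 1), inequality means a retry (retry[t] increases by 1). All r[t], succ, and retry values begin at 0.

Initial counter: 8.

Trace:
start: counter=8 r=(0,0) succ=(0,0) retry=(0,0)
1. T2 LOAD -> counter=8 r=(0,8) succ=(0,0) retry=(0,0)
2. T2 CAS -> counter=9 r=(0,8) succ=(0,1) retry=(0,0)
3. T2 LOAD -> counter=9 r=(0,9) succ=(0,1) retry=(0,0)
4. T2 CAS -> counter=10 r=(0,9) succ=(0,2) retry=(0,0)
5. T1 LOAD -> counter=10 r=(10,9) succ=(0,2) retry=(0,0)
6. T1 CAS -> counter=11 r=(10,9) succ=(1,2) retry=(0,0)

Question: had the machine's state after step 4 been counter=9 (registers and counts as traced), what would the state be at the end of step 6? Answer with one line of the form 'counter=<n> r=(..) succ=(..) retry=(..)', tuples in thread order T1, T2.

counter=10 r=(9,9) succ=(1,2) retry=(0,0)

state after step 4 := counter=9 r=(0,9) succ=(0,2) retry=(0,0)
5. T1 LOAD -> counter=9 r=(9,9) succ=(0,2) retry=(0,0)
6. T1 CAS -> counter=10 r=(9,9) succ=(1,2) retry=(0,0)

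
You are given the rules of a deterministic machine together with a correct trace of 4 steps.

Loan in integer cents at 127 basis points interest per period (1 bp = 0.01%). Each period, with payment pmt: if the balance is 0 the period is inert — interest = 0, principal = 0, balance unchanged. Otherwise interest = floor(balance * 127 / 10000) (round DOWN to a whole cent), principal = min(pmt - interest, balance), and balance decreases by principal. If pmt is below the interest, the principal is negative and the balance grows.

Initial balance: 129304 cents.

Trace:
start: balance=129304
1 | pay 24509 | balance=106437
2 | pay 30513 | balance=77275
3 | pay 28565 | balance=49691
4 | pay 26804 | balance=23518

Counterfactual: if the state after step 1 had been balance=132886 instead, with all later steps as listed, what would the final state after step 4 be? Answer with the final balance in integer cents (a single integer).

50987

state after step 1 := balance=132886
2 | pay 30513 | balance=104060
3 | pay 28565 | balance=76816
4 | pay 26804 | balance=50987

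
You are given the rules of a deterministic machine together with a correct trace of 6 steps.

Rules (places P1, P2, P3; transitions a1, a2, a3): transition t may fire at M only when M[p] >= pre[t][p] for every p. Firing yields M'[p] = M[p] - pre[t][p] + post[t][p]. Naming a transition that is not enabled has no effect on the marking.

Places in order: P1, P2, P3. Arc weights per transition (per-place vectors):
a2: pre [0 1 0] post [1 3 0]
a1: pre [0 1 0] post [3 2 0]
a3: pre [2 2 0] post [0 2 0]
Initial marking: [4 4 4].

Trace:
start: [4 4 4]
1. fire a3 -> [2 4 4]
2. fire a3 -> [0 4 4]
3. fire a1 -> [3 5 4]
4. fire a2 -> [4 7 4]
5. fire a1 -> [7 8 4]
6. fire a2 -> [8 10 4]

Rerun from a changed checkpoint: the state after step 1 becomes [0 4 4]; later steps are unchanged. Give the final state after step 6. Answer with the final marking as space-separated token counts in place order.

state after step 1 := [0 4 4]
2. fire a3 -> [0 4 4]
3. fire a1 -> [3 5 4]
4. fire a2 -> [4 7 4]
5. fire a1 -> [7 8 4]
6. fire a2 -> [8 10 4]

8 10 4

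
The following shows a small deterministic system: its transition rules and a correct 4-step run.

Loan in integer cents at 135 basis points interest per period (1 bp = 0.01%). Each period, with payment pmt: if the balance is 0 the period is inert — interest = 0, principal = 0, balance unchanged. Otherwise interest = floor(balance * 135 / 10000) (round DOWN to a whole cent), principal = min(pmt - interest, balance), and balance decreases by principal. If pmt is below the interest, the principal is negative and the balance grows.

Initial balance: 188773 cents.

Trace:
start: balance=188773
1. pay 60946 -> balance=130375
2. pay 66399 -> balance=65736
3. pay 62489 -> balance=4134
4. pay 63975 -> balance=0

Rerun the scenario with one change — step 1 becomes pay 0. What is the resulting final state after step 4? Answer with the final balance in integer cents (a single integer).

3661

(re-executing from step 1 with the substitution; state before step 1: balance=188773)
1. pay 0 -> balance=191321
2. pay 66399 -> balance=127504
3. pay 62489 -> balance=66736
4. pay 63975 -> balance=3661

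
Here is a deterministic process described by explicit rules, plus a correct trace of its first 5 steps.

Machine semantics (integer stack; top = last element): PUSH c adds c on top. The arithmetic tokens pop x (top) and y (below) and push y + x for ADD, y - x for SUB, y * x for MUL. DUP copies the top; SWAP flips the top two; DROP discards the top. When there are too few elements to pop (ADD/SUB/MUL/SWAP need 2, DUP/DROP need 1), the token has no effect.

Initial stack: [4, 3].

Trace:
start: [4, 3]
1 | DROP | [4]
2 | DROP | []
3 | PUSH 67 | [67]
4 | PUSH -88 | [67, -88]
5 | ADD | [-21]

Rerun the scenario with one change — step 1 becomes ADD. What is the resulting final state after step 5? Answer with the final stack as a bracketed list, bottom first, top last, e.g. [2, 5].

(re-executing from step 1 with the substitution; state before step 1: [4, 3])
1 | ADD | [7]
2 | DROP | []
3 | PUSH 67 | [67]
4 | PUSH -88 | [67, -88]
5 | ADD | [-21]

[-21]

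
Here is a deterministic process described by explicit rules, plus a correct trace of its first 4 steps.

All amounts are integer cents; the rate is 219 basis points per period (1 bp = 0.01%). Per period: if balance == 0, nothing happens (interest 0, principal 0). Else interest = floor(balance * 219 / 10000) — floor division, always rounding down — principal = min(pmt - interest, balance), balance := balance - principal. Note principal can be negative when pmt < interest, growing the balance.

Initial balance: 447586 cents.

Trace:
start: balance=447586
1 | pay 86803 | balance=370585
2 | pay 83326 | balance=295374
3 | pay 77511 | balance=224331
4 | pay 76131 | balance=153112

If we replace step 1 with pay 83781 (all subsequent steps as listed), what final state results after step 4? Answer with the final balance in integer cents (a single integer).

(re-executing from step 1 with the substitution; state before step 1: balance=447586)
1 | pay 83781 | balance=373607
2 | pay 83326 | balance=298462
3 | pay 77511 | balance=227487
4 | pay 76131 | balance=156337

156337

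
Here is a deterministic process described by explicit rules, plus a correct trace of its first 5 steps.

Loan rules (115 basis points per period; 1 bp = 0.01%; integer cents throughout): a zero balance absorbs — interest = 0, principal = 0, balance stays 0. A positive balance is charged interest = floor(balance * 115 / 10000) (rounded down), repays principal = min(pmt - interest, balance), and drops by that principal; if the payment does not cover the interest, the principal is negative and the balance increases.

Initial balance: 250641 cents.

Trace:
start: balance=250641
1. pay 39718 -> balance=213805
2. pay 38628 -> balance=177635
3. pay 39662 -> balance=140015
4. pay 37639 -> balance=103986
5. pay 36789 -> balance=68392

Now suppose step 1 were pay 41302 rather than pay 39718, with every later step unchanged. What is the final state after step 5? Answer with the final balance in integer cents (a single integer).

66734

(re-executing from step 1 with the substitution; state before step 1: balance=250641)
1. pay 41302 -> balance=212221
2. pay 38628 -> balance=176033
3. pay 39662 -> balance=138395
4. pay 37639 -> balance=102347
5. pay 36789 -> balance=66734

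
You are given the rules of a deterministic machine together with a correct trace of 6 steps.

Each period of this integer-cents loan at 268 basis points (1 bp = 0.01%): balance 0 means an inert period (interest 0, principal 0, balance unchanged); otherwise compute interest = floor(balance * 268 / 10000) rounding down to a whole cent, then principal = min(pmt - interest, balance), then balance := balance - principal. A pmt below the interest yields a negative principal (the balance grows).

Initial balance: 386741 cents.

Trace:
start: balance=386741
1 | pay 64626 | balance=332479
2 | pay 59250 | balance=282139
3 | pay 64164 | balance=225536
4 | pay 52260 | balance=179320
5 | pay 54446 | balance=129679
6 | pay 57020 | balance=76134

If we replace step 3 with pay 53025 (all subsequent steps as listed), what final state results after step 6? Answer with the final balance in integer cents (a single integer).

(re-executing from step 3 with the substitution; state before step 3: balance=282139)
3 | pay 53025 | balance=236675
4 | pay 52260 | balance=190757
5 | pay 54446 | balance=141423
6 | pay 57020 | balance=88193

88193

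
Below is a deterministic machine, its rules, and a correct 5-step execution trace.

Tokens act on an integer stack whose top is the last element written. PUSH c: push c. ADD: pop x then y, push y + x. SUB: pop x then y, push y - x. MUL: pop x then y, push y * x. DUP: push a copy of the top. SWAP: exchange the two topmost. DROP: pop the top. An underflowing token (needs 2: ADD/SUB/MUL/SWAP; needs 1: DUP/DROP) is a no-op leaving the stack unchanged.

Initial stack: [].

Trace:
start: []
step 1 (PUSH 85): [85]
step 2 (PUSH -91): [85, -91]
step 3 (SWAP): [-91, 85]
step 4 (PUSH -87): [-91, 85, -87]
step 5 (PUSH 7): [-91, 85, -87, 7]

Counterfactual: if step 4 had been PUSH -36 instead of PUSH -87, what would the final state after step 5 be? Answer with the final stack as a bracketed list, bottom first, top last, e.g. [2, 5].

[-91, 85, -36, 7]

(re-executing from step 4 with the substitution; state before step 4: [-91, 85])
step 4 (PUSH -36): [-91, 85, -36]
step 5 (PUSH 7): [-91, 85, -36, 7]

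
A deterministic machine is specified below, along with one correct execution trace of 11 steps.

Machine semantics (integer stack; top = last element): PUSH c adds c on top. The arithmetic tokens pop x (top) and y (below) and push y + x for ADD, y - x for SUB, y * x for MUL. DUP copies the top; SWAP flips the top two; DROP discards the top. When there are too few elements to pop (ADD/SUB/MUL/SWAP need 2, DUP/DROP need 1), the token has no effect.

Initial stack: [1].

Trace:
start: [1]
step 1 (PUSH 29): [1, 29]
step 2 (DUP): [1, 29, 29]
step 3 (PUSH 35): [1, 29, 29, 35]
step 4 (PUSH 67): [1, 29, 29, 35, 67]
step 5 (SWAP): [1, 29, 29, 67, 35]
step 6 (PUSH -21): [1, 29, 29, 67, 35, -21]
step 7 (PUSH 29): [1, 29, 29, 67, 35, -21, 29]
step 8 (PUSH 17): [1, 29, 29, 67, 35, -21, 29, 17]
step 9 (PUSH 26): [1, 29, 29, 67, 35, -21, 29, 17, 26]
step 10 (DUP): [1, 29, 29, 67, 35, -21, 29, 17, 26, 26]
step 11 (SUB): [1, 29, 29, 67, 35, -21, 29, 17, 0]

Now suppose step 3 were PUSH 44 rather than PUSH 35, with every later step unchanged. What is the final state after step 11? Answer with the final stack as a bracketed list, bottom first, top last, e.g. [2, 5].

(re-executing from step 3 with the substitution; state before step 3: [1, 29, 29])
step 3 (PUSH 44): [1, 29, 29, 44]
step 4 (PUSH 67): [1, 29, 29, 44, 67]
step 5 (SWAP): [1, 29, 29, 67, 44]
step 6 (PUSH -21): [1, 29, 29, 67, 44, -21]
step 7 (PUSH 29): [1, 29, 29, 67, 44, -21, 29]
step 8 (PUSH 17): [1, 29, 29, 67, 44, -21, 29, 17]
step 9 (PUSH 26): [1, 29, 29, 67, 44, -21, 29, 17, 26]
step 10 (DUP): [1, 29, 29, 67, 44, -21, 29, 17, 26, 26]
step 11 (SUB): [1, 29, 29, 67, 44, -21, 29, 17, 0]

[1, 29, 29, 67, 44, -21, 29, 17, 0]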